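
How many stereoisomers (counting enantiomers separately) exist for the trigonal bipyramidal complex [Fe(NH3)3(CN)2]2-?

A trigonal bipyramid has two axial and three equatorial sites, which are chemically inequivalent.
Working through the distinct placements yields 3 geometric isomers: CN both axial; CN one axial, one equatorial; CN both equatorial.
Each arrangement has an internal mirror plane or centre of symmetry, so none is chiral.

3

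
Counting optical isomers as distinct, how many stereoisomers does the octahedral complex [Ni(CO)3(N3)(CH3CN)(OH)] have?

5

The six octahedral sites form three mutually perpendicular trans pairs.
There are 4 geometric isomers: CO mer (3 arrangements); CO fac (chiral).
One of these lacks any improper symmetry element and so occurs as an enantiomeric pair, giving 4 + 1 = 5 stereoisomers in total.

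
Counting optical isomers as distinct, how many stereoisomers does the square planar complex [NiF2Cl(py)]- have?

2

Working through the distinct placements yields 2 geometric isomers: F cis; F trans.
Each arrangement has an internal mirror plane or centre of symmetry, so none is chiral.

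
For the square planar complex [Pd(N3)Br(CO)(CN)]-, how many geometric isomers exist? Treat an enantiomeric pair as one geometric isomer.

3

Systematic placement gives 3 geometric isomers: (Br/CO trans, CN/N3 trans); (Br/N3 trans, CN/CO trans); (Br/CN trans, CO/N3 trans).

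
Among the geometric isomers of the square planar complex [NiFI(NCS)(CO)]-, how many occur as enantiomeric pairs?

A square has two trans pairs of vertices; adjacent vertices are cis.
The distinct arrangements are (3 in all): (CO/I trans, F/NCS trans); (CO/NCS trans, F/I trans); (CO/F trans, I/NCS trans).
Each arrangement has an internal mirror plane or centre of symmetry, so none is chiral.

0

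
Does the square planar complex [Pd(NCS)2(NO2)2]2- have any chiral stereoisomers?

no

In a square planar complex each vertex has one trans partner and two cis neighbours.
Working through the distinct placements yields 2 geometric isomers: NCS cis; NCS trans.
Each arrangement has an internal mirror plane or centre of symmetry, so none is chiral.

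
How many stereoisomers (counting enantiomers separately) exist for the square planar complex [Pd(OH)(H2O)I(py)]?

There are 3 geometric isomers: (H2O/OH trans, I/py trans); (H2O/py trans, I/OH trans); (H2O/I trans, OH/py trans).
Each arrangement has an internal mirror plane or centre of symmetry, so none is chiral.

3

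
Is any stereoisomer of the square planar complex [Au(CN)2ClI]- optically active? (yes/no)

no

Systematic placement gives 2 geometric isomers: CN cis; CN trans.
Each arrangement has an internal mirror plane or centre of symmetry, so none is chiral.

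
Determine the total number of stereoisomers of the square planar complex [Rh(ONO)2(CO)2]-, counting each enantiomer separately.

2

In a square planar complex each vertex has one trans partner and two cis neighbours.
The distinct arrangements are (2 in all): ONO cis; ONO trans.
Each arrangement has an internal mirror plane or centre of symmetry, so none is chiral.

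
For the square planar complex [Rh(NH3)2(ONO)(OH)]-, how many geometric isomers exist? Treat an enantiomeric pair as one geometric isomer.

A square has two trans pairs of vertices; adjacent vertices are cis.
There are 2 geometric isomers: NH3 cis; NH3 trans.

2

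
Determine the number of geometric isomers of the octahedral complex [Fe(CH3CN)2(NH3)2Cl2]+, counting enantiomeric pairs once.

An octahedron has six vertices in three trans pairs; every non-trans pair is cis.
Working through the distinct placements yields 5 geometric isomers: CH3CN trans, NH3 trans, Cl trans; CH3CN trans, NH3 cis, Cl cis; CH3CN cis, NH3 trans, Cl cis; CH3CN cis, NH3 cis, Cl cis (chiral); CH3CN cis, NH3 cis, Cl trans.

5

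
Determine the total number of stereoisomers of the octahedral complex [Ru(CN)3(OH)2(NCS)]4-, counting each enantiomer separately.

3

An octahedron has six vertices in three trans pairs; every non-trans pair is cis.
The distinct arrangements are (3 in all): CN mer, OH trans; CN mer, OH cis; CN fac, OH cis.
Each arrangement has an internal mirror plane or centre of symmetry, so none is chiral.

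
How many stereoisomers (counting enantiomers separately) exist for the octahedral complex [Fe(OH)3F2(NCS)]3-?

3

The six octahedral sites form three mutually perpendicular trans pairs.
Systematic placement gives 3 geometric isomers: OH mer, F trans; OH mer, F cis; OH fac, F cis.
Each arrangement has an internal mirror plane or centre of symmetry, so none is chiral.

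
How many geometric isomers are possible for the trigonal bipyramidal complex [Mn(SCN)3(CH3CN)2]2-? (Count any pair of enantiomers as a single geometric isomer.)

A trigonal bipyramid has two axial and three equatorial sites, which are chemically inequivalent.
The distinct arrangements are (3 in all): CH3CN both axial; CH3CN one axial, one equatorial; CH3CN both equatorial.

3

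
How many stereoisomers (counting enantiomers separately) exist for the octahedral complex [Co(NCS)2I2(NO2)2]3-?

6

In an octahedral complex each vertex has one trans partner and four cis neighbours.
Systematic placement gives 5 geometric isomers: NCS trans, I trans, NO2 trans; NCS cis, I trans, NO2 cis; NCS cis, I cis, NO2 trans; NCS cis, I cis, NO2 cis (chiral); NCS trans, I cis, NO2 cis.
One of these lacks any improper symmetry element and so occurs as an enantiomeric pair, giving 5 + 1 = 6 stereoisomers in total.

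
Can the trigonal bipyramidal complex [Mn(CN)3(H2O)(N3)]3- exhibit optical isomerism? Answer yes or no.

There are 4 geometric isomers: H2O equatorial, N3 equatorial; H2O axial, N3 equatorial; H2O equatorial, N3 axial; H2O axial, N3 axial.
Each arrangement has an internal mirror plane or centre of symmetry, so none is chiral.

no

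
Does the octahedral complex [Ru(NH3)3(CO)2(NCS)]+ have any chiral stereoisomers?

In an octahedral complex each vertex has one trans partner and four cis neighbours.
Systematic placement gives 3 geometric isomers: NH3 mer, CO trans; NH3 mer, CO cis; NH3 fac, CO cis.
Each arrangement has an internal mirror plane or centre of symmetry, so none is chiral.

no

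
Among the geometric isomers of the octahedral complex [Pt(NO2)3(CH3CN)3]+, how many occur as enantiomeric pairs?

An octahedron has six vertices in three trans pairs; every non-trans pair is cis.
The distinct arrangements are (2 in all): NO2 mer; NO2 fac.
Each arrangement has an internal mirror plane or centre of symmetry, so none is chiral.

0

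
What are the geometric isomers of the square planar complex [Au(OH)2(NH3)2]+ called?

A square has two trans pairs of vertices; adjacent vertices are cis.
There are 2 geometric isomers: OH cis; OH trans.

cis and trans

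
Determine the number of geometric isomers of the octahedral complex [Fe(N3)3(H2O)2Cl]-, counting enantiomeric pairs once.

There are 3 geometric isomers: N3 mer, H2O cis; N3 mer, H2O trans; N3 fac, H2O cis.

3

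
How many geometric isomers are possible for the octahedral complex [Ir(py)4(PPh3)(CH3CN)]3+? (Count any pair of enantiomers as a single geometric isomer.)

2

In an octahedral complex each vertex has one trans partner and four cis neighbours.
Systematic placement gives 2 geometric isomers: PPh3 and CH3CN mutually trans; PPh3 and CH3CN mutually cis.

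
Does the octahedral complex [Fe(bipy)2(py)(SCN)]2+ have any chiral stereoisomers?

In an octahedral complex each vertex has one trans partner and four cis neighbours.
Each bipy is bidentate and must span two cis positions.
The distinct arrangements are (2 in all): py and SCN mutually cis (chiral); py and SCN mutually trans.
One of these lacks any improper symmetry element and so occurs as an enantiomeric pair, giving 2 + 1 = 3 stereoisomers in total.

yes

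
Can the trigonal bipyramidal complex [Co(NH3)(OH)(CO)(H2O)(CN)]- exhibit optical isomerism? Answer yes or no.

yes

Placing the ligands in turn and identifying arrangements related by rotation or reflection leaves 10 distinct geometric isomers.
Of these, 10 lack any improper symmetry element and so occur as enantiomeric pairs, giving 10 + 10 = 20 stereoisomers in total.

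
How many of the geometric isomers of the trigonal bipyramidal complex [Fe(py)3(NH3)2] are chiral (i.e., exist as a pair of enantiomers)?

A trigonal bipyramid has two axial and three equatorial sites, which are chemically inequivalent.
Working through the distinct placements yields 3 geometric isomers: NH3 both axial; NH3 one axial, one equatorial; NH3 both equatorial.
Each arrangement has an internal mirror plane or centre of symmetry, so none is chiral.

0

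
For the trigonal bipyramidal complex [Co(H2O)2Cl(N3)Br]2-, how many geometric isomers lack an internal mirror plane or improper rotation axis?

In a trigonal bipyramid the two axial positions differ from the three equatorial ones.
Systematic enumeration (placing each ligand type in turn and discarding arrangements equivalent by rotation or reflection) gives 7 geometric isomers.
Of these, 3 lack any improper symmetry element and so occur as enantiomeric pairs, giving 7 + 3 = 10 stereoisomers in total.

3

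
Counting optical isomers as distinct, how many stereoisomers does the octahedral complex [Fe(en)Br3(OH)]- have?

2

Each en is bidentate and must span two cis positions.
The distinct arrangements are (2 in all): Br mer; Br fac.
Each arrangement has an internal mirror plane or centre of symmetry, so none is chiral.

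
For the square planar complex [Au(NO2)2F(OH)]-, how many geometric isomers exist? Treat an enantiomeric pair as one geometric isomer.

A square has two trans pairs of vertices; adjacent vertices are cis.
The distinct arrangements are (2 in all): NO2 cis; NO2 trans.

2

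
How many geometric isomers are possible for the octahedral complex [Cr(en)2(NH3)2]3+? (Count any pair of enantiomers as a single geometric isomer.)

Each en is bidentate and must span two cis positions.
The distinct arrangements are (2 in all): NH3 trans; NH3 cis (chiral).

2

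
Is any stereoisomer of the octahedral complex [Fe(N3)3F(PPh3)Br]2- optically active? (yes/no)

yes

In an octahedral complex each vertex has one trans partner and four cis neighbours.
The distinct arrangements are (4 in all): N3 mer (3 arrangements); N3 fac (chiral).
One of these lacks any improper symmetry element and so occurs as an enantiomeric pair, giving 4 + 1 = 5 stereoisomers in total.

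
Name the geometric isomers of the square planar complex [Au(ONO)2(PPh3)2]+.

cis and trans

In a square planar complex each vertex has one trans partner and two cis neighbours.
The distinct arrangements are (2 in all): ONO cis; ONO trans.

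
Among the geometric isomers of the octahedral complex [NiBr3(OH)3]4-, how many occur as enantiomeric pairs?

0

An octahedron has six vertices in three trans pairs; every non-trans pair is cis.
There are 2 geometric isomers: Br mer; Br fac.
Each arrangement has an internal mirror plane or centre of symmetry, so none is chiral.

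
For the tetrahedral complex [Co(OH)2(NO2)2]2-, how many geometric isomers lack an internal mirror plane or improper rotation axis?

All four vertices of a tetrahedron are equivalent and mutually adjacent, so cis/trans isomerism cannot arise.
Only one geometric arrangement is possible.

0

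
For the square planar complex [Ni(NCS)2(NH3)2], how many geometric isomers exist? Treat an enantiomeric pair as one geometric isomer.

2

Systematic placement gives 2 geometric isomers: NCS cis; NCS trans.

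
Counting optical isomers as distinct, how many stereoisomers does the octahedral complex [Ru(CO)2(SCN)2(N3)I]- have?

Working through the distinct placements yields 6 geometric isomers: CO trans, SCN trans; CO trans, SCN cis; CO cis, SCN trans; CO cis, SCN cis (3 arrangements, 2 chiral).
Of these, 2 lack any improper symmetry element and so occur as enantiomeric pairs, giving 6 + 2 = 8 stereoisomers in total.

8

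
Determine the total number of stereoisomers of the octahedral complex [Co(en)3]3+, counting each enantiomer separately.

2

In an octahedral complex each vertex has one trans partner and four cis neighbours.
Each en is bidentate and must span two cis positions.
Only one geometric arrangement is possible; it has no improper symmetry element, so it exists as a pair of enantiomers (2 stereoisomers).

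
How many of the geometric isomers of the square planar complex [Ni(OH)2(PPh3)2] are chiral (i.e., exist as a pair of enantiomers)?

0

In a square planar complex each vertex has one trans partner and two cis neighbours.
Working through the distinct placements yields 2 geometric isomers: OH cis; OH trans.
Each arrangement has an internal mirror plane or centre of symmetry, so none is chiral.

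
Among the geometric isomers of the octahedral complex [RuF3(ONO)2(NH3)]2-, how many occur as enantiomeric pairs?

0

In an octahedral complex each vertex has one trans partner and four cis neighbours.
Working through the distinct placements yields 3 geometric isomers: F mer, ONO trans; F mer, ONO cis; F fac, ONO cis.
Each arrangement has an internal mirror plane or centre of symmetry, so none is chiral.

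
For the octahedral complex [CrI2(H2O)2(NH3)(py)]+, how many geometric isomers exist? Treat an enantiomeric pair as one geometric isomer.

6

An octahedron has six vertices in three trans pairs; every non-trans pair is cis.
The distinct arrangements are (6 in all): I trans, H2O trans; I cis, H2O trans; I cis, H2O cis (3 arrangements, 2 chiral); I trans, H2O cis.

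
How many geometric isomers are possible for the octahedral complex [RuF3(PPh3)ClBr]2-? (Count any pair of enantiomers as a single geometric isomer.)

4

In an octahedral complex each vertex has one trans partner and four cis neighbours.
There are 4 geometric isomers: F mer (3 arrangements); F fac (chiral).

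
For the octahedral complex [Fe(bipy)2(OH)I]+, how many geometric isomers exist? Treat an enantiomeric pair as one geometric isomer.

2

An octahedron has six vertices in three trans pairs; every non-trans pair is cis.
Each bipy is bidentate and must span two cis positions.
The distinct arrangements are (2 in all): OH and I mutually trans; OH and I mutually cis (chiral).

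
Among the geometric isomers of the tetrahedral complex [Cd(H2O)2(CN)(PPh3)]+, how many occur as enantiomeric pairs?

In a tetrahedral complex all four positions are equivalent and every pair of ligands is adjacent — there is no cis/trans distinction.
Only one geometric arrangement is possible.

0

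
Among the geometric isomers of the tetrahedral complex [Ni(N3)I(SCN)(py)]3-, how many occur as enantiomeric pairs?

1

Only one geometric arrangement is possible; it has no improper symmetry element, so it exists as a pair of enantiomers (2 stereoisomers).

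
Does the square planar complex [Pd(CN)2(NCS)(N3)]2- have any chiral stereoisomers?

no

In a square planar complex each vertex has one trans partner and two cis neighbours.
The distinct arrangements are (2 in all): CN cis; CN trans.
Each arrangement has an internal mirror plane or centre of symmetry, so none is chiral.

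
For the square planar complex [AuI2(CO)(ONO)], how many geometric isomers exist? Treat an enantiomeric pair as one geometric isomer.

2

A square has two trans pairs of vertices; adjacent vertices are cis.
The distinct arrangements are (2 in all): I cis; I trans.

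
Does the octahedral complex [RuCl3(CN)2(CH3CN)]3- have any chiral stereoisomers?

An octahedron has six vertices in three trans pairs; every non-trans pair is cis.
There are 3 geometric isomers: Cl mer, CN cis; Cl mer, CN trans; Cl fac, CN cis.
Each arrangement has an internal mirror plane or centre of symmetry, so none is chiral.

no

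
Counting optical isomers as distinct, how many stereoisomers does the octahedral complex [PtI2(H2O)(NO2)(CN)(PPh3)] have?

In an octahedral complex each vertex has one trans partner and four cis neighbours.
Exhaustive case analysis gives 9 geometric isomers.
Of these, 6 lack any improper symmetry element and so occur as enantiomeric pairs, giving 9 + 6 = 15 stereoisomers in total.

15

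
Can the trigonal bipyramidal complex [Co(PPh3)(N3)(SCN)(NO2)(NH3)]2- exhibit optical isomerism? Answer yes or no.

yes

Placing the ligands in turn and identifying arrangements related by rotation or reflection leaves 10 distinct geometric isomers.
Of these, 10 lack any improper symmetry element and so occur as enantiomeric pairs, giving 10 + 10 = 20 stereoisomers in total.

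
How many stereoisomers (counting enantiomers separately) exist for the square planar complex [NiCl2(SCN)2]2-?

A square has two trans pairs of vertices; adjacent vertices are cis.
There are 2 geometric isomers: Cl cis; Cl trans.
Each arrangement has an internal mirror plane or centre of symmetry, so none is chiral.

2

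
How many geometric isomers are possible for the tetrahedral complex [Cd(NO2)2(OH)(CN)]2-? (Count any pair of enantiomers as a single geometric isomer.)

All four vertices of a tetrahedron are equivalent and mutually adjacent, so cis/trans isomerism cannot arise.
Only one geometric arrangement is possible.

1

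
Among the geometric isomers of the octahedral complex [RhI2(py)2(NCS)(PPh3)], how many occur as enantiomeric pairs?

The six octahedral sites form three mutually perpendicular trans pairs.
The distinct arrangements are (6 in all): I trans, py trans; I trans, py cis; I cis, py trans; I cis, py cis (3 arrangements, 2 chiral).
Of these, 2 lack any improper symmetry element and so occur as enantiomeric pairs, giving 6 + 2 = 8 stereoisomers in total.

2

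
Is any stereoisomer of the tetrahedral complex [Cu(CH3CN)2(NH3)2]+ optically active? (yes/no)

no

Only one geometric arrangement is possible.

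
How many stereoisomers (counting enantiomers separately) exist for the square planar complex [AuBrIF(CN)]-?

3

A square has two trans pairs of vertices; adjacent vertices are cis.
Working through the distinct placements yields 3 geometric isomers: (Br/F trans, CN/I trans); (Br/I trans, CN/F trans); (Br/CN trans, F/I trans).
Each arrangement has an internal mirror plane or centre of symmetry, so none is chiral.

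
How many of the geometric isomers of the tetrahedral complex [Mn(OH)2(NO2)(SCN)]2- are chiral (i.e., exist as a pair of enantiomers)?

0

All four vertices of a tetrahedron are equivalent and mutually adjacent, so cis/trans isomerism cannot arise.
Only one geometric arrangement is possible.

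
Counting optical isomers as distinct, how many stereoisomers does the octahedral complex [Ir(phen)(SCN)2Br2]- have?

The six octahedral sites form three mutually perpendicular trans pairs.
Each phen is bidentate and must span two cis positions.
There are 3 geometric isomers: SCN cis, Br trans; SCN cis, Br cis (chiral); SCN trans, Br cis.
One of these lacks any improper symmetry element and so occurs as an enantiomeric pair, giving 3 + 1 = 4 stereoisomers in total.

4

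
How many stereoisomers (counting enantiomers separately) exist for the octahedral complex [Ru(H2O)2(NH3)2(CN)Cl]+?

8

There are 6 geometric isomers: H2O trans, NH3 trans; H2O cis, NH3 cis (3 arrangements, 2 chiral); H2O cis, NH3 trans; H2O trans, NH3 cis.
Of these, 2 lack any improper symmetry element and so occur as enantiomeric pairs, giving 6 + 2 = 8 stereoisomers in total.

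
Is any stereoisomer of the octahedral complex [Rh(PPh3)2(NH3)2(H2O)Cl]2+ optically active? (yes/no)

An octahedron has six vertices in three trans pairs; every non-trans pair is cis.
There are 6 geometric isomers: PPh3 trans, NH3 trans; PPh3 cis, NH3 cis (3 arrangements, 2 chiral); PPh3 trans, NH3 cis; PPh3 cis, NH3 trans.
Of these, 2 lack any improper symmetry element and so occur as enantiomeric pairs, giving 6 + 2 = 8 stereoisomers in total.

yes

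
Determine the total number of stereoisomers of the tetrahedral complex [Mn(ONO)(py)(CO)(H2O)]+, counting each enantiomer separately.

Only one geometric arrangement is possible; it has no improper symmetry element, so it exists as a pair of enantiomers (2 stereoisomers).

2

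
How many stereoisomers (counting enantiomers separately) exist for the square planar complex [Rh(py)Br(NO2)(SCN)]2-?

A square has two trans pairs of vertices; adjacent vertices are cis.
There are 3 geometric isomers: (Br/SCN trans, NO2/py trans); (Br/py trans, NO2/SCN trans); (Br/NO2 trans, SCN/py trans).
Each arrangement has an internal mirror plane or centre of symmetry, so none is chiral.

3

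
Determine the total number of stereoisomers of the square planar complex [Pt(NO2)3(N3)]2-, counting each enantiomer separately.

A square has two trans pairs of vertices; adjacent vertices are cis.
Only one geometric arrangement is possible.

1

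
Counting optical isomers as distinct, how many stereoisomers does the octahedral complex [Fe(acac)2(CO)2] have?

The six octahedral sites form three mutually perpendicular trans pairs.
Each acac is bidentate and must span two cis positions.
Systematic placement gives 2 geometric isomers: CO trans; CO cis (chiral).
One of these lacks any improper symmetry element and so occurs as an enantiomeric pair, giving 2 + 1 = 3 stereoisomers in total.

3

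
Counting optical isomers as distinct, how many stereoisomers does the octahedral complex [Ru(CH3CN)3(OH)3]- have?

2

An octahedron has six vertices in three trans pairs; every non-trans pair is cis.
Systematic placement gives 2 geometric isomers: CH3CN mer; CH3CN fac.
Each arrangement has an internal mirror plane or centre of symmetry, so none is chiral.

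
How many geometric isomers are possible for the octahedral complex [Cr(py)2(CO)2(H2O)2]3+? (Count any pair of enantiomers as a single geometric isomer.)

In an octahedral complex each vertex has one trans partner and four cis neighbours.
There are 5 geometric isomers: py trans, CO trans, H2O trans; py cis, CO trans, H2O cis; py trans, CO cis, H2O cis; py cis, CO cis, H2O cis (chiral); py cis, CO cis, H2O trans.

5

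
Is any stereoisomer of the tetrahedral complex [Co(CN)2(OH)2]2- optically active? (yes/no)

no

All four vertices of a tetrahedron are equivalent and mutually adjacent, so cis/trans isomerism cannot arise.
Only one geometric arrangement is possible.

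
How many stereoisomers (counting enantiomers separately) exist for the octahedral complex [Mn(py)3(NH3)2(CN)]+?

An octahedron has six vertices in three trans pairs; every non-trans pair is cis.
The distinct arrangements are (3 in all): py mer, NH3 cis; py mer, NH3 trans; py fac, NH3 cis.
Each arrangement has an internal mirror plane or centre of symmetry, so none is chiral.

3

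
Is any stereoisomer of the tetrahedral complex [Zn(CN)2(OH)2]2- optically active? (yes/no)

no

In a tetrahedral complex all four positions are equivalent and every pair of ligands is adjacent — there is no cis/trans distinction.
Only one geometric arrangement is possible.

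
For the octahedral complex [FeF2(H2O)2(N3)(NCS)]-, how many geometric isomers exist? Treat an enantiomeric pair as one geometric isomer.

Working through the distinct placements yields 6 geometric isomers: F trans, H2O trans; F trans, H2O cis; F cis, H2O cis (3 arrangements, 2 chiral); F cis, H2O trans.

6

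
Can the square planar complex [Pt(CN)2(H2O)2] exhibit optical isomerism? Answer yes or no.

A square has two trans pairs of vertices; adjacent vertices are cis.
Working through the distinct placements yields 2 geometric isomers: CN cis; CN trans.
Each arrangement has an internal mirror plane or centre of symmetry, so none is chiral.

no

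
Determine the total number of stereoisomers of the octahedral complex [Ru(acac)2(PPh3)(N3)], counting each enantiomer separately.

3

An octahedron has six vertices in three trans pairs; every non-trans pair is cis.
Each acac is bidentate and must span two cis positions.
Working through the distinct placements yields 2 geometric isomers: PPh3 and N3 mutually trans; PPh3 and N3 mutually cis (chiral).
One of these lacks any improper symmetry element and so occurs as an enantiomeric pair, giving 2 + 1 = 3 stereoisomers in total.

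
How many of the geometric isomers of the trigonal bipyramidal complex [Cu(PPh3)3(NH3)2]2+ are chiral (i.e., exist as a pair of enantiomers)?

Working through the distinct placements yields 3 geometric isomers: NH3 both axial; NH3 one axial, one equatorial; NH3 both equatorial.
Each arrangement has an internal mirror plane or centre of symmetry, so none is chiral.

0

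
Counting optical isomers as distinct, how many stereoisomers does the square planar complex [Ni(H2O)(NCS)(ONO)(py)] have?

3

The distinct arrangements are (3 in all): (H2O/ONO trans, NCS/py trans); (H2O/py trans, NCS/ONO trans); (H2O/NCS trans, ONO/py trans).
Each arrangement has an internal mirror plane or centre of symmetry, so none is chiral.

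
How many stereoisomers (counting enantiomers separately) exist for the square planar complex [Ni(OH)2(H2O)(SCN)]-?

2

Working through the distinct placements yields 2 geometric isomers: OH cis; OH trans.
Each arrangement has an internal mirror plane or centre of symmetry, so none is chiral.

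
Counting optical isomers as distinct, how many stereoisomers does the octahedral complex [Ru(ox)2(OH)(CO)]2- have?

Each ox is bidentate and must span two cis positions.
The distinct arrangements are (2 in all): OH and CO mutually trans; OH and CO mutually cis (chiral).
One of these lacks any improper symmetry element and so occurs as an enantiomeric pair, giving 2 + 1 = 3 stereoisomers in total.

3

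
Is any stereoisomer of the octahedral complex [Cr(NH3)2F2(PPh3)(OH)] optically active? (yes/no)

In an octahedral complex each vertex has one trans partner and four cis neighbours.
There are 6 geometric isomers: NH3 trans, F trans; NH3 cis, F trans; NH3 cis, F cis (3 arrangements, 2 chiral); NH3 trans, F cis.
Of these, 2 lack any improper symmetry element and so occur as enantiomeric pairs, giving 6 + 2 = 8 stereoisomers in total.

yes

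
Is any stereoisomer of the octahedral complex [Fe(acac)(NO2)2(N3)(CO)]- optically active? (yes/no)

yes

Each acac is bidentate and must span two cis positions.
Working through the distinct placements yields 4 geometric isomers: NO2 cis (3 arrangements, 2 chiral); NO2 trans.
Of these, 2 lack any improper symmetry element and so occur as enantiomeric pairs, giving 4 + 2 = 6 stereoisomers in total.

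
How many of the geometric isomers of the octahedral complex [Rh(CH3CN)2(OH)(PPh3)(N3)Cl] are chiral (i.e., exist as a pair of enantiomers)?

6

In an octahedral complex each vertex has one trans partner and four cis neighbours.
Exhaustive case analysis gives 9 geometric isomers.
Of these, 6 lack any improper symmetry element and so occur as enantiomeric pairs, giving 9 + 6 = 15 stereoisomers in total.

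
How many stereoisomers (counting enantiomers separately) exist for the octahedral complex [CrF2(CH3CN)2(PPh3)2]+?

6

An octahedron has six vertices in three trans pairs; every non-trans pair is cis.
The distinct arrangements are (5 in all): F trans, CH3CN trans, PPh3 trans; F cis, CH3CN trans, PPh3 cis; F cis, CH3CN cis, PPh3 trans; F cis, CH3CN cis, PPh3 cis (chiral); F trans, CH3CN cis, PPh3 cis.
One of these lacks any improper symmetry element and so occurs as an enantiomeric pair, giving 5 + 1 = 6 stereoisomers in total.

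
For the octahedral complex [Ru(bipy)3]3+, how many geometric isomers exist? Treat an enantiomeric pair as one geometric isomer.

Each bipy is bidentate and must span two cis positions.
Only one geometric arrangement is possible; it has no improper symmetry element, so it exists as a pair of enantiomers (2 stereoisomers).

1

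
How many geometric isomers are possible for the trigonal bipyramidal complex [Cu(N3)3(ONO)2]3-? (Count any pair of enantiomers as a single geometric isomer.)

3

In a trigonal bipyramid the two axial positions differ from the three equatorial ones.
Working through the distinct placements yields 3 geometric isomers: ONO both equatorial; ONO one axial, one equatorial; ONO both axial.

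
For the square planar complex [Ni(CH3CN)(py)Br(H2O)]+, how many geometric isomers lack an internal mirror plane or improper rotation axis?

0

In a square planar complex each vertex has one trans partner and two cis neighbours.
Systematic placement gives 3 geometric isomers: (Br/H2O trans, CH3CN/py trans); (Br/py trans, CH3CN/H2O trans); (Br/CH3CN trans, H2O/py trans).
Each arrangement has an internal mirror plane or centre of symmetry, so none is chiral.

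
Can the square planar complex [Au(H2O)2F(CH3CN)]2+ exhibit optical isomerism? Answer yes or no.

no

In a square planar complex each vertex has one trans partner and two cis neighbours.
Systematic placement gives 2 geometric isomers: H2O cis; H2O trans.
Each arrangement has an internal mirror plane or centre of symmetry, so none is chiral.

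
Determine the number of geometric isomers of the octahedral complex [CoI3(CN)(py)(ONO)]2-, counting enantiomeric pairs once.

4

The six octahedral sites form three mutually perpendicular trans pairs.
Systematic placement gives 4 geometric isomers: I mer (3 arrangements); I fac (chiral).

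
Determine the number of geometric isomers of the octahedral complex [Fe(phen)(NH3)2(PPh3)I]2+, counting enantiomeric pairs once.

4

Each phen is bidentate and must span two cis positions.
Working through the distinct placements yields 4 geometric isomers: NH3 cis (3 arrangements, 2 chiral); NH3 trans.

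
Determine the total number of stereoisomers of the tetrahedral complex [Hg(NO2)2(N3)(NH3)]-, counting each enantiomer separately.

In a tetrahedral complex all four positions are equivalent and every pair of ligands is adjacent — there is no cis/trans distinction.
Only one geometric arrangement is possible.

1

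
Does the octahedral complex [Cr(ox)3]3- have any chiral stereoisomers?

Each ox is bidentate and must span two cis positions.
Only one geometric arrangement is possible; it has no improper symmetry element, so it exists as a pair of enantiomers (2 stereoisomers).

yes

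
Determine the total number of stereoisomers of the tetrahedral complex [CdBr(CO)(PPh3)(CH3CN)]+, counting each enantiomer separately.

2

In a tetrahedral complex all four positions are equivalent and every pair of ligands is adjacent — there is no cis/trans distinction.
Only one geometric arrangement is possible; it has no improper symmetry element, so it exists as a pair of enantiomers (2 stereoisomers).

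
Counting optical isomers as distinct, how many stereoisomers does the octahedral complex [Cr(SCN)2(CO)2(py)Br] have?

8

In an octahedral complex each vertex has one trans partner and four cis neighbours.
There are 6 geometric isomers: SCN cis, CO cis (3 arrangements, 2 chiral); SCN trans, CO cis; SCN cis, CO trans; SCN trans, CO trans.
Of these, 2 lack any improper symmetry element and so occur as enantiomeric pairs, giving 6 + 2 = 8 stereoisomers in total.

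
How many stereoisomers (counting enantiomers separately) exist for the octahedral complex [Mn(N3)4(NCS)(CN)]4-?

Working through the distinct placements yields 2 geometric isomers: NCS and CN mutually cis; NCS and CN mutually trans.
Each arrangement has an internal mirror plane or centre of symmetry, so none is chiral.

2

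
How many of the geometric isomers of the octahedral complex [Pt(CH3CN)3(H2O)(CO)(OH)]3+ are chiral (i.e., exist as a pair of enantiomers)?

1

In an octahedral complex each vertex has one trans partner and four cis neighbours.
The distinct arrangements are (4 in all): CH3CN mer (3 arrangements); CH3CN fac (chiral).
One of these lacks any improper symmetry element and so occurs as an enantiomeric pair, giving 4 + 1 = 5 stereoisomers in total.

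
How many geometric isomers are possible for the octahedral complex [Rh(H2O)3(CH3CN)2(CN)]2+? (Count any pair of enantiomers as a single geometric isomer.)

3

In an octahedral complex each vertex has one trans partner and four cis neighbours.
There are 3 geometric isomers: H2O mer, CH3CN trans; H2O mer, CH3CN cis; H2O fac, CH3CN cis.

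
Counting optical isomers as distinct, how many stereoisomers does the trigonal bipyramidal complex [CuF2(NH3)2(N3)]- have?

Systematic enumeration (placing each ligand type in turn and discarding arrangements equivalent by rotation or reflection) gives 5 geometric isomers.
One of these lacks any improper symmetry element and so occurs as an enantiomeric pair, giving 5 + 1 = 6 stereoisomers in total.

6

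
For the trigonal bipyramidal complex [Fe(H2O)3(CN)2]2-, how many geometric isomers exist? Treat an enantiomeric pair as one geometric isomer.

In a trigonal bipyramid the two axial positions differ from the three equatorial ones.
There are 3 geometric isomers: CN both axial; CN one axial, one equatorial; CN both equatorial.

3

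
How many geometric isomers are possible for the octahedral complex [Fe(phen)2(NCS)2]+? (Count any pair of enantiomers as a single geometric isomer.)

2

Each phen is bidentate and must span two cis positions.
The distinct arrangements are (2 in all): NCS trans; NCS cis (chiral).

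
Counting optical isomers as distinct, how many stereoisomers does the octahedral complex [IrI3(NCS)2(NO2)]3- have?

The six octahedral sites form three mutually perpendicular trans pairs.
There are 3 geometric isomers: I mer, NCS cis; I mer, NCS trans; I fac, NCS cis.
Each arrangement has an internal mirror plane or centre of symmetry, so none is chiral.

3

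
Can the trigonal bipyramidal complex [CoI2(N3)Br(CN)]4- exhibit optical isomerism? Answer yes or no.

yes

A trigonal bipyramid has two axial and three equatorial sites, which are chemically inequivalent.
Systematic enumeration (placing each ligand type in turn and discarding arrangements equivalent by rotation or reflection) gives 7 geometric isomers.
Of these, 3 lack any improper symmetry element and so occur as enantiomeric pairs, giving 7 + 3 = 10 stereoisomers in total.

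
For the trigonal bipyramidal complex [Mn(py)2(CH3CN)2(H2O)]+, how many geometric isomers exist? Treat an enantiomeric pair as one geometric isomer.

5

Exhaustive case analysis gives 5 geometric isomers.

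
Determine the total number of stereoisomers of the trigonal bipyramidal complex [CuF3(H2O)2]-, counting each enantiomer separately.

3

In a trigonal bipyramid the two axial positions differ from the three equatorial ones.
There are 3 geometric isomers: H2O both equatorial; H2O one axial, one equatorial; H2O both axial.
Each arrangement has an internal mirror plane or centre of symmetry, so none is chiral.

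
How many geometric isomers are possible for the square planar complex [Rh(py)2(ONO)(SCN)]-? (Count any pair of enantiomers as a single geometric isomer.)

2

In a square planar complex each vertex has one trans partner and two cis neighbours.
There are 2 geometric isomers: py cis; py trans.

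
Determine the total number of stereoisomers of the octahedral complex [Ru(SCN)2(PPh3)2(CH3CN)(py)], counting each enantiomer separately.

8

An octahedron has six vertices in three trans pairs; every non-trans pair is cis.
Systematic placement gives 6 geometric isomers: SCN cis, PPh3 cis (3 arrangements, 2 chiral); SCN trans, PPh3 cis; SCN cis, PPh3 trans; SCN trans, PPh3 trans.
Of these, 2 lack any improper symmetry element and so occur as enantiomeric pairs, giving 6 + 2 = 8 stereoisomers in total.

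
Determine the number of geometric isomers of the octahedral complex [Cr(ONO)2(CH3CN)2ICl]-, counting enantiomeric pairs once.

6

Working through the distinct placements yields 6 geometric isomers: ONO trans, CH3CN trans; ONO cis, CH3CN trans; ONO trans, CH3CN cis; ONO cis, CH3CN cis (3 arrangements, 2 chiral).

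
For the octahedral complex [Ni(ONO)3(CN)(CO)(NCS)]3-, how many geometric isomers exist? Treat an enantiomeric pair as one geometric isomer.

An octahedron has six vertices in three trans pairs; every non-trans pair is cis.
Working through the distinct placements yields 4 geometric isomers: ONO mer (3 arrangements); ONO fac (chiral).

4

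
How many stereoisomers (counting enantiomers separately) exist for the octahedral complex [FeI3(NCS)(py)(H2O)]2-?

An octahedron has six vertices in three trans pairs; every non-trans pair is cis.
The distinct arrangements are (4 in all): I mer (3 arrangements); I fac (chiral).
One of these lacks any improper symmetry element and so occurs as an enantiomeric pair, giving 4 + 1 = 5 stereoisomers in total.

5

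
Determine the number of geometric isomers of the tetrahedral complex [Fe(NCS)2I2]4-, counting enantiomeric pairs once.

1

All four vertices of a tetrahedron are equivalent and mutually adjacent, so cis/trans isomerism cannot arise.
Only one geometric arrangement is possible.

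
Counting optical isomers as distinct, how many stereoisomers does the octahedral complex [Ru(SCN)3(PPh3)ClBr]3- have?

5

The six octahedral sites form three mutually perpendicular trans pairs.
Working through the distinct placements yields 4 geometric isomers: SCN mer (3 arrangements); SCN fac (chiral).
One of these lacks any improper symmetry element and so occurs as an enantiomeric pair, giving 4 + 1 = 5 stereoisomers in total.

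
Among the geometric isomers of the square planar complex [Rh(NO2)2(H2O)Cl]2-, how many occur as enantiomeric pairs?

A square has two trans pairs of vertices; adjacent vertices are cis.
Working through the distinct placements yields 2 geometric isomers: NO2 cis; NO2 trans.
Each arrangement has an internal mirror plane or centre of symmetry, so none is chiral.

0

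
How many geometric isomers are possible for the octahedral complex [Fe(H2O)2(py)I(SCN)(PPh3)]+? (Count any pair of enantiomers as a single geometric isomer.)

9

Exhaustive case analysis gives 9 geometric isomers.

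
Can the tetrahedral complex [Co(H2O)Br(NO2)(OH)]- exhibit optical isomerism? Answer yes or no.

yes

Only one geometric arrangement is possible; it has no improper symmetry element, so it exists as a pair of enantiomers (2 stereoisomers).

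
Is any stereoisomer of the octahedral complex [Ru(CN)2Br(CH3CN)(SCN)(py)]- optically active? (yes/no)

Exhaustive case analysis gives 9 geometric isomers.
Of these, 6 lack any improper symmetry element and so occur as enantiomeric pairs, giving 9 + 6 = 15 stereoisomers in total.

yes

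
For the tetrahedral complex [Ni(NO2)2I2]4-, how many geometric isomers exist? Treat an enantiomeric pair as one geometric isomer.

1

All four vertices of a tetrahedron are equivalent and mutually adjacent, so cis/trans isomerism cannot arise.
Only one geometric arrangement is possible.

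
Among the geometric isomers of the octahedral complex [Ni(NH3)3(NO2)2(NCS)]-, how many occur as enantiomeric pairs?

0

In an octahedral complex each vertex has one trans partner and four cis neighbours.
Systematic placement gives 3 geometric isomers: NH3 mer, NO2 trans; NH3 fac, NO2 cis; NH3 mer, NO2 cis.
Each arrangement has an internal mirror plane or centre of symmetry, so none is chiral.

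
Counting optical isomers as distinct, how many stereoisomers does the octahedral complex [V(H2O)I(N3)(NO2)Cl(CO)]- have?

In an octahedral complex each vertex has one trans partner and four cis neighbours.
Placing the ligands in turn and identifying arrangements related by rotation or reflection leaves 15 distinct geometric isomers.
Of these, 15 lack any improper symmetry element and so occur as enantiomeric pairs, giving 15 + 15 = 30 stereoisomers in total.

30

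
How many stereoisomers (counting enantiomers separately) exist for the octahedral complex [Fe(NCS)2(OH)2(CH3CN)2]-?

The six octahedral sites form three mutually perpendicular trans pairs.
There are 5 geometric isomers: NCS trans, OH trans, CH3CN trans; NCS cis, OH cis, CH3CN trans; NCS cis, OH trans, CH3CN cis; NCS cis, OH cis, CH3CN cis (chiral); NCS trans, OH cis, CH3CN cis.
One of these lacks any improper symmetry element and so occurs as an enantiomeric pair, giving 5 + 1 = 6 stereoisomers in total.

6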